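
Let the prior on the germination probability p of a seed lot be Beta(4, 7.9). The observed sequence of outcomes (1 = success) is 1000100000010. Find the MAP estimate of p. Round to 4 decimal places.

p̂_MAP = 0.2620

Prior: Beta(4, 7.9).
Data: 3 successes in 13 trials (from the sequence). The binomial likelihood contributes p^3(1−p)^10, so the posterior is Beta(4+3, 7.9+10) = Beta(7, 17.9).
For Beta(a, b) with a, b > 1 the mode is (a−1)/(a+b−2) = 6/22.9 ≈ 0.2620.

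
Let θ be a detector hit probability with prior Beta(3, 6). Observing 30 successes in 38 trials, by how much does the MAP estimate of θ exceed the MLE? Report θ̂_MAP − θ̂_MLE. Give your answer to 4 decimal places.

Posterior is Beta(33, 14); MAP = (33−1)/(47−2) = 32/45 ≈ 0.71111.
MLE ignores the prior: θ̂_MLE = k/n = 30/38 ≈ 0.78947.
Difference = 32/45 − 30/38 = -67/855 ≈ -0.0784.

MAP − MLE = -0.0784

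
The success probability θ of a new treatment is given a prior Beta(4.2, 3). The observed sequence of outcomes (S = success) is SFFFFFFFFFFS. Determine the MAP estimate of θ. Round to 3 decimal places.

θ̂_MAP = 0.302

Prior: Beta(4.2, 3).
Data: 2 successes in 12 trials (from the sequence). The binomial likelihood contributes θ^2(1−θ)^10, so the posterior is Beta(4.2+2, 3+10) = Beta(6.2, 13).
For Beta(a, b) with a, b > 1 the mode is (a−1)/(a+b−2) = 5.2/17.2 ≈ 0.302.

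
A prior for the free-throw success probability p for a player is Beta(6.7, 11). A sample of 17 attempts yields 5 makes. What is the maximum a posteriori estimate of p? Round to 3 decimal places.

p̂_MAP = 0.327

Prior: Beta(6.7, 11).
Data: 5 successes in 17 trials. The binomial likelihood contributes p^5(1−p)^12, so the posterior is Beta(6.7+5, 11+12) = Beta(11.7, 23).
For Beta(a, b) with a, b > 1 the mode is (a−1)/(a+b−2) = 10.7/32.7 ≈ 0.327.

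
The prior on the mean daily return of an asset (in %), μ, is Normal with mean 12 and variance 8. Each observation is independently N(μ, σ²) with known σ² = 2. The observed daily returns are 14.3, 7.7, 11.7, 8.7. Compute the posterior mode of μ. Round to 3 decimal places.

μ̂_MAP = 10.682

n = 4; x̄ = (14.3 + 7.7 + 11.7 + 8.7)/4 = 42.4/4 = 10.6.
For a Normal prior and Normal likelihood with known variance, the posterior is Normal; its mode equals its mean, the precision-weighted average.
Prior precision 1/σ₀² = 1/8 = 0.125; data precision n/σ² = 4/2 = 2.
μ̂ = (0.125·12 + 2·10.6) / (0.125 + 2) = 22.7/2.125 = 908/85 ≈ 10.682.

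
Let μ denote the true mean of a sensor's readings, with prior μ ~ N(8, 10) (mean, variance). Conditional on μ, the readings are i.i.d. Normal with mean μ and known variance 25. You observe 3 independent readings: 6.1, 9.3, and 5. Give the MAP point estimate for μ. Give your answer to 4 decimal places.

n = 3; x̄ = (6.1 + 9.3 + 5)/3 = 20.4/3 = 6.8.
For a Normal prior and Normal likelihood with known variance, the posterior is Normal; its mode equals its mean, the precision-weighted average.
Prior precision 1/σ₀² = 1/10 = 0.1; data precision n/σ² = 3/25 = 0.12.
μ̂ = (0.1·8 + 0.12·6.8) / (0.1 + 0.12) = 1.616/0.22 = 404/55 ≈ 7.3455.

μ̂_MAP = 7.3455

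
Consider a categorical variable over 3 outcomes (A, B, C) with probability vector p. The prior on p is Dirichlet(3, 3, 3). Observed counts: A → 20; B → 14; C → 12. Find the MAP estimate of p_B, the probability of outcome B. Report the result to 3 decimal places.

MAP estimate of p_B = 0.308

The posterior is Dirichlet(αᵢ + nᵢ) = Dirichlet(23, 17, 15).
For a Dirichlet(a₁,…,a_K) with all aᵢ > 1, the mode has j-th component (aⱼ − 1)/(Σaᵢ − K).
Here Σaᵢ = 55 and K = 3, so p_B = (17 − 1)/(55 − 3) = 16/52 ≈ 0.308.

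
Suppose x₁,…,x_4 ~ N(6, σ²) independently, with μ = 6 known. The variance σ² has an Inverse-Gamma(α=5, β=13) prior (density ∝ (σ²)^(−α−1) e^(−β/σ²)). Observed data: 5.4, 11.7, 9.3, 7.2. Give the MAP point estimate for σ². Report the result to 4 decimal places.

σ̂²_MAP = 4.4488

Sum of squared deviations about the known mean: SS = (5.4−6)² + (11.7−6)² + (9.3−6)² + (7.2−6)² = 45.18.
The Normal likelihood contributes (σ²)^(−n/2) exp(−SS/(2σ²)), so the posterior is Inverse-Gamma(α + n/2, β + SS/2) = Inverse-Gamma(7, 35.59).
The mode of Inverse-Gamma(a, b) is b/(a+1) = 35.59/8 ≈ 4.4488.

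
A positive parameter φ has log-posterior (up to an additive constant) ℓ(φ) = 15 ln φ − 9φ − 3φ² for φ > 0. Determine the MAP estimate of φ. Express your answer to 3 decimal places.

φ̂_MAP = 1.000

ℓ'(φ) = 15/φ − 9 − 6φ. Setting this to zero and multiplying by φ: 6φ² + 9φ − 15 = 0.
φ = (−9 + √(9² + 4·6·15)) / (2·6) = (−9 + √441) / 12 = (−9 + 21)/12 = 1.
ℓ''(φ) = −15/φ² − 6 < 0, confirming a maximum.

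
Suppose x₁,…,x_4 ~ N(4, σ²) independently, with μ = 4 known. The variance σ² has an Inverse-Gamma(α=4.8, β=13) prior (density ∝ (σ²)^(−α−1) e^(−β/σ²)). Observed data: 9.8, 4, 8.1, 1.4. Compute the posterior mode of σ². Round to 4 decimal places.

Sum of squared deviations about the known mean: SS = (9.8−4)² + (4−4)² + (8.1−4)² + (1.4−4)² = 57.21.
The Normal likelihood contributes (σ²)^(−n/2) exp(−SS/(2σ²)), so the posterior is Inverse-Gamma(α + n/2, β + SS/2) = Inverse-Gamma(6.8, 41.605).
The mode of Inverse-Gamma(a, b) is b/(a+1) = 41.605/7.8 ≈ 5.3340.

σ̂²_MAP = 5.3340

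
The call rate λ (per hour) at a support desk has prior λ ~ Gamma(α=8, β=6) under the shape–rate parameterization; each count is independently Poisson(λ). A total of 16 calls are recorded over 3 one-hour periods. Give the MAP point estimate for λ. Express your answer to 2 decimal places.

Σxᵢ = 16, n = 3.
Posterior ∝ λ^7e^(−6λ) · λ^16e^(−3λ) = λ^23e^(−9λ), i.e. Gamma(shape=24, rate=9).
The mode of a Gamma(a, b) with a ≥ 1 (shape–rate) is (a−1)/b = 23/9 ≈ 2.56.

λ̂_MAP = 2.56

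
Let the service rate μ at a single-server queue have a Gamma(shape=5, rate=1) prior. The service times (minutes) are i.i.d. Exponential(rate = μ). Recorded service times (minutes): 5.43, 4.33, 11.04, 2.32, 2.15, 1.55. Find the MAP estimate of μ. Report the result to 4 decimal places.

μ̂_MAP = 0.3595

The Exponential(rate=μ) likelihood is ∝ μ^n e^(−μΣtᵢ). Here n = 6 and Σtᵢ = 5.43 + 4.33 + 11.04 + 2.32 + 2.15 + 1.55 = 26.82.
Posterior ∝ μ^4e^(−1μ) · μ^6e^(−26.82μ) = μ^10e^(−27.82μ), i.e. Gamma(11, 27.82).
Mode = (a−1)/b = 10/27.82 ≈ 0.3595.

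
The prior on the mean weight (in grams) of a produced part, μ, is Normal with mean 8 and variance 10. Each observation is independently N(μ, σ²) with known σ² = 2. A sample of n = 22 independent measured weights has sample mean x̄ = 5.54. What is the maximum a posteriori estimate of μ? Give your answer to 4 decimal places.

μ̂_MAP = 5.5622

n = 22, x̄ = 5.54.
For a Normal prior and Normal likelihood with known variance, the posterior is Normal; its mode equals its mean, the precision-weighted average.
Prior precision 1/σ₀² = 1/10 = 0.1; data precision n/σ² = 22/2 = 11.
μ̂ = (0.1·8 + 11·5.54) / (0.1 + 11) = 61.74/11.1 = 1029/185 ≈ 5.5622.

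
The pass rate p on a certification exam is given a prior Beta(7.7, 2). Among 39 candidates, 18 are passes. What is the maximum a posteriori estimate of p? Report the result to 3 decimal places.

p̂_MAP = 0.529

Prior: Beta(7.7, 2).
Data: 18 successes in 39 trials. The binomial likelihood contributes p^18(1−p)^21, so the posterior is Beta(7.7+18, 2+21) = Beta(25.7, 23).
For Beta(a, b) with a, b > 1 the mode is (a−1)/(a+b−2) = 24.7/46.7 ≈ 0.529.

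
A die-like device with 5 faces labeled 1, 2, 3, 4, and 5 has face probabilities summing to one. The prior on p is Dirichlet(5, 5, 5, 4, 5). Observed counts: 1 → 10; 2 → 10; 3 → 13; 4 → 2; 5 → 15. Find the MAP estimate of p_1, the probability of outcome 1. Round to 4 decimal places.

The posterior is Dirichlet(αᵢ + nᵢ) = Dirichlet(15, 15, 18, 6, 20).
For a Dirichlet(a₁,…,a_K) with all aᵢ > 1, the mode has j-th component (aⱼ − 1)/(Σaᵢ − K).
Here Σaᵢ = 74 and K = 5, so p_1 = (15 − 1)/(74 − 5) = 14/69 ≈ 0.2029.

MAP estimate: 0.2029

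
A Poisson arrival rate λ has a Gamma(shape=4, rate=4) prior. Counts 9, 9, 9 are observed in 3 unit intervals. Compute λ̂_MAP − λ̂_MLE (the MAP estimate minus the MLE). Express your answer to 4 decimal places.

Σxᵢ = 27. Posterior is Gamma(31, 7); MAP = (31−1)/7 = 30/7 ≈ 4.28571.
MLE = x̄ = 27/3 ≈ 9.00000.
Difference = 30/7 − 27/3 = -33/7 ≈ -4.7143.

MAP − MLE = -4.7143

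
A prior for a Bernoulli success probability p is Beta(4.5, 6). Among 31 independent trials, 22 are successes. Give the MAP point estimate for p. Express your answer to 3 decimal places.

p̂_MAP = 0.646

Prior: Beta(4.5, 6).
Data: 22 successes in 31 trials. The binomial likelihood contributes p^22(1−p)^9, so the posterior is Beta(4.5+22, 6+9) = Beta(26.5, 15).
For Beta(a, b) with a, b > 1 the mode is (a−1)/(a+b−2) = 25.5/39.5 ≈ 0.646.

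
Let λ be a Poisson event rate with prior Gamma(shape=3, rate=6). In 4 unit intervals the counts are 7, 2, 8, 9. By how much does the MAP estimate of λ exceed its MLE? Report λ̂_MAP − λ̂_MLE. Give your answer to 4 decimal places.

Σxᵢ = 26. Posterior is Gamma(29, 10); MAP = (29−1)/10 = 28/10 ≈ 2.80000.
MLE = x̄ = 26/4 ≈ 6.50000.
Difference = 28/10 − 26/4 = -37/10 ≈ -3.7000.

MAP − MLE = -3.7000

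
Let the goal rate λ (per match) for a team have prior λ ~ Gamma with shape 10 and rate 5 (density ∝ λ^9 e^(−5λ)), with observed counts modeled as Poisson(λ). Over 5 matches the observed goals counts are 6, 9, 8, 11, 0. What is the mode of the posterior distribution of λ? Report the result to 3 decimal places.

λ̂_MAP = 4.300

Σxᵢ = 6+9+8+11+0 = 34, with n = 5.
Posterior ∝ λ^9e^(−5λ) · λ^34e^(−5λ) = λ^43e^(−10λ), i.e. Gamma(shape=44, rate=10).
The mode of a Gamma(a, b) with a ≥ 1 (shape–rate) is (a−1)/b = 43/10 ≈ 4.300.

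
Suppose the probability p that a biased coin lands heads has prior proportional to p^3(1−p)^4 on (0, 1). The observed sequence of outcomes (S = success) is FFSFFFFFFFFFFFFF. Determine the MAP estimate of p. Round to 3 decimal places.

p̂_MAP = 0.174

The prior density ∝ p^3(1−p)^4 is the kernel of Beta(4, 5).
Data: 1 success in 16 trials (from the sequence). The binomial likelihood contributes p(1−p)^15, so the posterior is Beta(4+1, 5+15) = Beta(5, 20).
For Beta(a, b) with a, b > 1 the mode is (a−1)/(a+b−2) = 4/23 ≈ 0.174.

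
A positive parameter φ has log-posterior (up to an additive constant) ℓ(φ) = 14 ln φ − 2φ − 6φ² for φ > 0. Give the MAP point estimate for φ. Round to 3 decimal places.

ℓ'(φ) = 14/φ − 2 − 12φ. Setting this to zero and multiplying by φ: 12φ² + 2φ − 14 = 0.
φ = (−2 + √(2² + 4·12·14)) / (2·12) = (−2 + √676) / 24 = (−2 + 26)/24 = 1.
ℓ''(φ) = −14/φ² − 12 < 0, confirming a maximum.

φ̂_MAP = 1.000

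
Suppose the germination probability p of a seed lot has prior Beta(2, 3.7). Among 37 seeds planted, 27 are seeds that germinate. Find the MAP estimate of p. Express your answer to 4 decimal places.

Prior: Beta(2, 3.7).
Data: 27 successes in 37 trials. The binomial likelihood contributes p^27(1−p)^10, so the posterior is Beta(2+27, 3.7+10) = Beta(29, 13.7).
For Beta(a, b) with a, b > 1 the mode is (a−1)/(a+b−2) = 28/40.7 ≈ 0.6880.

p̂_MAP = 0.6880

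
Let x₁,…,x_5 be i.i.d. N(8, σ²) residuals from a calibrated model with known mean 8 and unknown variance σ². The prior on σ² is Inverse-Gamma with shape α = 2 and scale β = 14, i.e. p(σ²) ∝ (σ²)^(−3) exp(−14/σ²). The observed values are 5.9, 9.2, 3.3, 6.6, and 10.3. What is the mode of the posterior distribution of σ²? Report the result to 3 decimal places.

σ̂²_MAP = 5.745

Sum of squared deviations about the known mean: SS = (5.9−8)² + (9.2−8)² + (3.3−8)² + (6.6−8)² + (10.3−8)² = 35.19.
The Normal likelihood contributes (σ²)^(−n/2) exp(−SS/(2σ²)), so the posterior is Inverse-Gamma(α + n/2, β + SS/2) = Inverse-Gamma(4.5, 31.595).
The mode of Inverse-Gamma(a, b) is b/(a+1) = 31.595/5.5 ≈ 5.745.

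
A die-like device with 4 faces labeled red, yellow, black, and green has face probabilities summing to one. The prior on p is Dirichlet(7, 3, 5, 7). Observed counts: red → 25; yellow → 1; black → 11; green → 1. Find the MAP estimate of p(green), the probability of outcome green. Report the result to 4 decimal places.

The posterior is Dirichlet(αᵢ + nᵢ) = Dirichlet(32, 4, 16, 8).
For a Dirichlet(a₁,…,a_K) with all aᵢ > 1, the mode has j-th component (aⱼ − 1)/(Σaᵢ − K).
Here Σaᵢ = 60 and K = 4, so p(green) = (8 − 1)/(60 − 4) = 7/56 ≈ 0.1250.

MAP estimate of p(green) = 0.1250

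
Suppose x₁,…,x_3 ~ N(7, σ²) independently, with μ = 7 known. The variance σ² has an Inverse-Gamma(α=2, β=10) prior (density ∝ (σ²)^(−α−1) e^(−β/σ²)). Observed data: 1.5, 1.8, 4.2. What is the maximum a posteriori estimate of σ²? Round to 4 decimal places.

σ̂²_MAP = 9.4589

Sum of squared deviations about the known mean: SS = (1.5−7)² + (1.8−7)² + (4.2−7)² = 65.13.
The Normal likelihood contributes (σ²)^(−n/2) exp(−SS/(2σ²)), so the posterior is Inverse-Gamma(α + n/2, β + SS/2) = Inverse-Gamma(3.5, 42.565).
The mode of Inverse-Gamma(a, b) is b/(a+1) = 42.565/4.5 ≈ 9.4589.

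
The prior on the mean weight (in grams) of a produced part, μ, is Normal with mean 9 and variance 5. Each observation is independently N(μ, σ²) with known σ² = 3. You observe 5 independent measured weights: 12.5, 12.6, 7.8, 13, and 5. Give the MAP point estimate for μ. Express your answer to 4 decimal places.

n = 5; x̄ = (12.5 + 12.6 + 7.8 + 13 + 5)/5 = 50.9/5 = 10.18.
For a Normal prior and Normal likelihood with known variance, the posterior is Normal; its mode equals its mean, the precision-weighted average.
Prior precision 1/σ₀² = 1/5 = 0.2; data precision n/σ² = 5/3.
μ̂ = (0.2·9 + (5/3)·10.18) / (0.2 + 5/3) = (563/30)/(28/15) = 563/56 ≈ 10.0536.

μ̂_MAP = 10.0536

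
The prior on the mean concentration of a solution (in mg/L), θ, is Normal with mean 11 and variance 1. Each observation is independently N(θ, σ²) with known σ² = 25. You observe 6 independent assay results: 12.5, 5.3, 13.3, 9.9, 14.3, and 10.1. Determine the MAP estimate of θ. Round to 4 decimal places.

θ̂_MAP = 10.9806

n = 6; x̄ = (12.5 + 5.3 + 13.3 + 9.9 + 14.3 + 10.1)/6 = 65.4/6 = 10.9.
For a Normal prior and Normal likelihood with known variance, the posterior is Normal; its mode equals its mean, the precision-weighted average.
Prior precision 1/σ₀² = 1/1 = 1; data precision n/σ² = 6/25 = 0.24.
θ̂ = (1·11 + 0.24·10.9) / (1 + 0.24) = 13.616/1.24 = 1702/155 ≈ 10.9806.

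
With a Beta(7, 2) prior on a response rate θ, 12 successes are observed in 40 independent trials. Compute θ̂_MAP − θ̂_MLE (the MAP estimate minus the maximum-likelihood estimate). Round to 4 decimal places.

MAP − MLE = 0.0830

Posterior is Beta(19, 30); MAP = (19−1)/(49−2) = 18/47 ≈ 0.38298.
MLE ignores the prior: θ̂_MLE = k/n = 12/40 ≈ 0.30000.
Difference = 18/47 − 12/40 = 39/470 ≈ 0.0830.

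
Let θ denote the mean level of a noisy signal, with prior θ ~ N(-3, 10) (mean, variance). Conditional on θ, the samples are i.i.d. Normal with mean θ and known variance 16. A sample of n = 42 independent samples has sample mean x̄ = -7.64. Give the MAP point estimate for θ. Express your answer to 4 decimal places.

θ̂_MAP = -7.4697

n = 42, x̄ = -7.64.
For a Normal prior and Normal likelihood with known variance, the posterior is Normal; its mode equals its mean, the precision-weighted average.
Prior precision 1/σ₀² = 1/10 = 0.1; data precision n/σ² = 42/16 = 2.625.
θ̂ = (0.1·(-3) + 2.625·(-7.64)) / (0.1 + 2.625) = (-20.355)/2.725 = -4071/545 ≈ -7.4697.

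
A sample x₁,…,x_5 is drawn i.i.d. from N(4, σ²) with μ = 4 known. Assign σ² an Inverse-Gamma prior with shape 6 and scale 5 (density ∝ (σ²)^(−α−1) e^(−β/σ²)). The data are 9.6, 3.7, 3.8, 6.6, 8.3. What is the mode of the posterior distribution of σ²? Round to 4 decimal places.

Sum of squared deviations about the known mean: SS = (9.6−4)² + (3.7−4)² + (3.8−4)² + (6.6−4)² + (8.3−4)² = 56.74.
The Normal likelihood contributes (σ²)^(−n/2) exp(−SS/(2σ²)), so the posterior is Inverse-Gamma(α + n/2, β + SS/2) = Inverse-Gamma(8.5, 33.37).
The mode of Inverse-Gamma(a, b) is b/(a+1) = 33.37/9.5 ≈ 3.5126.

σ̂²_MAP = 3.5126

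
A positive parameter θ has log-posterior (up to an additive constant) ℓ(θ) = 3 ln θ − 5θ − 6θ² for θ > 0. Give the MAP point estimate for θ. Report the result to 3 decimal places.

θ̂_MAP = 0.333

ℓ'(θ) = 3/θ − 5 − 12θ. Setting this to zero and multiplying by θ: 12θ² + 5θ − 3 = 0.
θ = (−5 + √(5² + 4·12·3)) / (2·12) = (−5 + √169) / 24 = (−5 + 13)/24 = 1/3.
ℓ''(θ) = −3/θ² − 12 < 0, confirming a maximum.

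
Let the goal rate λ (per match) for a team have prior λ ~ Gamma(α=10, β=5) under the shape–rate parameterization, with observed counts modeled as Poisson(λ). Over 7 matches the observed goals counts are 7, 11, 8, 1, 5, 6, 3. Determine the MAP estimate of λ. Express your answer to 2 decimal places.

Σxᵢ = 7+11+8+1+5+6+3 = 41, with n = 7.
Posterior ∝ λ^9e^(−5λ) · λ^41e^(−7λ) = λ^50e^(−12λ), i.e. Gamma(shape=51, rate=12).
The mode of a Gamma(a, b) with a ≥ 1 (shape–rate) is (a−1)/b = 50/12 ≈ 4.17.

λ̂_MAP = 4.17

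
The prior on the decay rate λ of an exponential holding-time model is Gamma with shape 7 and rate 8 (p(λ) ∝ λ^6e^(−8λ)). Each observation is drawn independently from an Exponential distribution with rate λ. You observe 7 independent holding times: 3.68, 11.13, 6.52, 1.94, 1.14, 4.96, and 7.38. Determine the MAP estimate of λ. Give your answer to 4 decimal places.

The Exponential(rate=λ) likelihood is ∝ λ^n e^(−λΣtᵢ). Here n = 7 and Σtᵢ = 3.68 + 11.13 + 6.52 + 1.94 + 1.14 + 4.96 + 7.38 = 36.75.
Posterior ∝ λ^6e^(−8λ) · λ^7e^(−36.75λ) = λ^13e^(−44.75λ), i.e. Gamma(14, 44.75).
Mode = (a−1)/b = 13/44.75 ≈ 0.2905.

λ̂_MAP = 0.2905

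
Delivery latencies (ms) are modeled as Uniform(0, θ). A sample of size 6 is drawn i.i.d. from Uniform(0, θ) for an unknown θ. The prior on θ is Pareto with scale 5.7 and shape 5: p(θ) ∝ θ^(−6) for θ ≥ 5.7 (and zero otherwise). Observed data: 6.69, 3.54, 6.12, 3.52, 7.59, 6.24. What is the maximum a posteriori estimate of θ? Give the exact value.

θ̂_MAP = 7.59

The Uniform(0, θ) likelihood is θ^(−n) for θ ≥ max(xᵢ), zero otherwise. Here max(xᵢ) = 7.59.
Posterior ∝ θ^(−6) · θ^(−6) = θ^(−12) on θ ≥ max(5.7, 7.59) = 7.59.
This density is strictly decreasing in θ, so the posterior mode lies at the lower boundary of the support.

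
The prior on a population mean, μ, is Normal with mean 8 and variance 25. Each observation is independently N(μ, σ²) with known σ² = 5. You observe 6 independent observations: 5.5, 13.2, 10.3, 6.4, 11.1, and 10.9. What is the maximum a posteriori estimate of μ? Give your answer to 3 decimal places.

μ̂_MAP = 9.516

n = 6; x̄ = (5.5 + 13.2 + 10.3 + 6.4 + 11.1 + 10.9)/6 = 57.4/6 = 287/30 ≈ 9.5667.
For a Normal prior and Normal likelihood with known variance, the posterior is Normal; its mode equals its mean, the precision-weighted average.
Prior precision 1/σ₀² = 1/25 = 0.04; data precision n/σ² = 6/5 = 1.2.
μ̂ = (0.04·8 + 1.2·(287/30)) / (0.04 + 1.2) = 11.8/1.24 = 295/31 ≈ 9.516.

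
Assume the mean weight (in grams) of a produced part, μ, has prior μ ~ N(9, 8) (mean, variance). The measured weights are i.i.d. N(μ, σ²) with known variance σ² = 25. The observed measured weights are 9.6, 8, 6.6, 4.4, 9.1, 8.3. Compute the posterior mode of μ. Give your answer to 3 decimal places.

μ̂_MAP = 8.123

n = 6; x̄ = (9.6 + 8 + 6.6 + 4.4 + 9.1 + 8.3)/6 = 46/6 = 23/3 ≈ 7.6667.
For a Normal prior and Normal likelihood with known variance, the posterior is Normal; its mode equals its mean, the precision-weighted average.
Prior precision 1/σ₀² = 1/8 = 0.125; data precision n/σ² = 6/25 = 0.24.
μ̂ = (0.125·9 + 0.24·(23/3)) / (0.125 + 0.24) = 2.965/0.365 = 593/73 ≈ 8.123.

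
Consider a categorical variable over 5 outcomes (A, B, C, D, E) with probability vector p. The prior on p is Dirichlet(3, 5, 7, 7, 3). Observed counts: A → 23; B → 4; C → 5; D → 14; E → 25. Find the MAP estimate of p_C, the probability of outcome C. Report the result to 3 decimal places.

MAP estimate of p_C = 0.121

The posterior is Dirichlet(αᵢ + nᵢ) = Dirichlet(26, 9, 12, 21, 28).
For a Dirichlet(a₁,…,a_K) with all aᵢ > 1, the mode has j-th component (aⱼ − 1)/(Σaᵢ − K).
Here Σaᵢ = 96 and K = 5, so p_C = (12 − 1)/(96 − 5) = 11/91 ≈ 0.121.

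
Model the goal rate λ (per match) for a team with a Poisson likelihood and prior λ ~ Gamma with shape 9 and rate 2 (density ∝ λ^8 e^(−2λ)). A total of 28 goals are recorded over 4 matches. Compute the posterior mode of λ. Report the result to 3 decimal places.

Σxᵢ = 28, n = 4.
Posterior ∝ λ^8e^(−2λ) · λ^28e^(−4λ) = λ^36e^(−6λ), i.e. Gamma(shape=37, rate=6).
The mode of a Gamma(a, b) with a ≥ 1 (shape–rate) is (a−1)/b = 36/6 ≈ 6.000.

λ̂_MAP = 6.000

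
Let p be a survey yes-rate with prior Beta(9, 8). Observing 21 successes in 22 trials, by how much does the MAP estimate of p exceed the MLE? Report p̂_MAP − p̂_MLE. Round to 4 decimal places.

MAP − MLE = -0.1708

Posterior is Beta(30, 9); MAP = (30−1)/(39−2) = 29/37 ≈ 0.78378.
MLE ignores the prior: p̂_MLE = k/n = 21/22 ≈ 0.95455.
Difference = 29/37 − 21/22 = -139/814 ≈ -0.1708.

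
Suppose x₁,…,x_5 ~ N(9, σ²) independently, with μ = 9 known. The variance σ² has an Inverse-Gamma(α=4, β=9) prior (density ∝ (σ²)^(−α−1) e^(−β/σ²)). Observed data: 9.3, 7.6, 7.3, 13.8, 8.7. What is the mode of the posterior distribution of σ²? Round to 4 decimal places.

σ̂²_MAP = 3.0713

Sum of squared deviations about the known mean: SS = (9.3−9)² + (7.6−9)² + (7.3−9)² + (13.8−9)² + (8.7−9)² = 28.07.
The Normal likelihood contributes (σ²)^(−n/2) exp(−SS/(2σ²)), so the posterior is Inverse-Gamma(α + n/2, β + SS/2) = Inverse-Gamma(6.5, 23.035).
The mode of Inverse-Gamma(a, b) is b/(a+1) = 23.035/7.5 ≈ 3.0713.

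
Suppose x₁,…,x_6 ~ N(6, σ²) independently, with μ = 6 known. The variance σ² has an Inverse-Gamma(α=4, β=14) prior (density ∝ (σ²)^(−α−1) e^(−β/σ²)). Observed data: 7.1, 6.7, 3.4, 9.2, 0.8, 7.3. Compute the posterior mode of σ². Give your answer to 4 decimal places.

σ̂²_MAP = 4.7144

Sum of squared deviations about the known mean: SS = (7.1−6)² + (6.7−6)² + (3.4−6)² + (9.2−6)² + (0.8−6)² + (7.3−6)² = 47.43.
The Normal likelihood contributes (σ²)^(−n/2) exp(−SS/(2σ²)), so the posterior is Inverse-Gamma(α + n/2, β + SS/2) = Inverse-Gamma(7, 37.715).
The mode of Inverse-Gamma(a, b) is b/(a+1) = 37.715/8 ≈ 4.7144.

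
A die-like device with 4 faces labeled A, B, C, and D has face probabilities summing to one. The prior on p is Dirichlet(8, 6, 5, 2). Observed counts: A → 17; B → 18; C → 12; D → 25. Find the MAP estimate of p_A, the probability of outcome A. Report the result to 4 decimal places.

The posterior is Dirichlet(αᵢ + nᵢ) = Dirichlet(25, 24, 17, 27).
For a Dirichlet(a₁,…,a_K) with all aᵢ > 1, the mode has j-th component (aⱼ − 1)/(Σaᵢ − K).
Here Σaᵢ = 93 and K = 4, so p_A = (25 − 1)/(93 − 4) = 24/89 ≈ 0.2697.

MAP estimate of p_A = 0.2697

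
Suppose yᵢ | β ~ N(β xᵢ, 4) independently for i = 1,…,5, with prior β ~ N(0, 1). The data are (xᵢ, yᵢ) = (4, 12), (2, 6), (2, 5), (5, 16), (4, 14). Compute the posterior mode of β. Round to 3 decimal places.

β̂_MAP = 2.986

log p(β | y) = −Σ(yᵢ − βxᵢ)²/(2·4) − β²/(2·1) + const.
Setting the derivative to zero: Σxᵢ(yᵢ − βxᵢ)/4 − β/1 = 0, so β = Σxᵢyᵢ / (Σxᵢ² + σ²/τ²).
Σxᵢyᵢ = 4·12 + 2·6 + 2·5 + 5·16 + 4·14 = 206; Σxᵢ² = 65; σ²/τ² = 4.
β̂_MAP = 206 / (65 + 4) = 206/69 ≈ 2.986.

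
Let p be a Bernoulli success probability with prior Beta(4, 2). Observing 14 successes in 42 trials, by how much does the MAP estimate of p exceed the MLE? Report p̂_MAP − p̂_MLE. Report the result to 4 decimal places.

MAP − MLE = 0.0362

Posterior is Beta(18, 30); MAP = (18−1)/(48−2) = 17/46 ≈ 0.36957.
MLE ignores the prior: p̂_MLE = k/n = 14/42 ≈ 0.33333.
Difference = 17/46 − 14/42 = 5/138 ≈ 0.0362.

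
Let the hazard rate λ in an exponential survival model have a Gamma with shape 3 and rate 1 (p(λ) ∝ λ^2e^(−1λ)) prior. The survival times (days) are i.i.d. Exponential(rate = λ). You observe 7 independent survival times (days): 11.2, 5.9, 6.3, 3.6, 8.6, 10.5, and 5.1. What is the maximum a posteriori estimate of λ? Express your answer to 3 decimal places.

The Exponential(rate=λ) likelihood is ∝ λ^n e^(−λΣtᵢ). Here n = 7 and Σtᵢ = 11.2 + 5.9 + 6.3 + 3.6 + 8.6 + 10.5 + 5.1 = 51.2.
Posterior ∝ λ^2e^(−1λ) · λ^7e^(−51.2λ) = λ^9e^(−52.2λ), i.e. Gamma(10, 52.2).
Mode = (a−1)/b = 9/52.2 ≈ 0.172.

λ̂_MAP = 0.172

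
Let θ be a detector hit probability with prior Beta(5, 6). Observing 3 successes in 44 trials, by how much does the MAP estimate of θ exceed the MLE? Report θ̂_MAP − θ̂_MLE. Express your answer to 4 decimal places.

MAP − MLE = 0.0639

Posterior is Beta(8, 47); MAP = (8−1)/(55−2) = 7/53 ≈ 0.13208.
MLE ignores the prior: θ̂_MLE = k/n = 3/44 ≈ 0.06818.
Difference = 7/53 − 3/44 = 149/2332 ≈ 0.0639.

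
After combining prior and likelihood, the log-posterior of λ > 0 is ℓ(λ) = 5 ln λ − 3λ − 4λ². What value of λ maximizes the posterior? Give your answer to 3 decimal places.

ℓ'(λ) = 5/λ − 3 − 8λ. Setting this to zero and multiplying by λ: 8λ² + 3λ − 5 = 0.
λ = (−3 + √(3² + 4·8·5)) / (2·8) = (−3 + √169) / 16 = (−3 + 13)/16 = 5/8.
ℓ''(λ) = −5/λ² − 8 < 0, confirming a maximum.

λ̂_MAP = 0.625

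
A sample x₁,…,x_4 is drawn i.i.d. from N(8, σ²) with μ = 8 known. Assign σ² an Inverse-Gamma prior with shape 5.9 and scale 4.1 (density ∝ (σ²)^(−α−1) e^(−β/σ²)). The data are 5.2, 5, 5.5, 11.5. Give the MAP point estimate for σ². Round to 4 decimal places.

σ̂²_MAP = 2.4461

Sum of squared deviations about the known mean: SS = (5.2−8)² + (5−8)² + (5.5−8)² + (11.5−8)² = 35.34.
The Normal likelihood contributes (σ²)^(−n/2) exp(−SS/(2σ²)), so the posterior is Inverse-Gamma(α + n/2, β + SS/2) = Inverse-Gamma(7.9, 21.77).
The mode of Inverse-Gamma(a, b) is b/(a+1) = 21.77/8.9 ≈ 2.4461.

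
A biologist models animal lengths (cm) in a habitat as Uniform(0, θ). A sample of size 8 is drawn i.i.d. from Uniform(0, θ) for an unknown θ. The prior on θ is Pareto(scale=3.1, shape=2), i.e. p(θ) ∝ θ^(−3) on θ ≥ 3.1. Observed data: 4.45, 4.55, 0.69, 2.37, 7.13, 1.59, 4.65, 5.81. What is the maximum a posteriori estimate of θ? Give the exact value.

θ̂_MAP = 7.13

The Uniform(0, θ) likelihood is θ^(−n) for θ ≥ max(xᵢ), zero otherwise. Here max(xᵢ) = 7.13.
Posterior ∝ θ^(−3) · θ^(−8) = θ^(−11) on θ ≥ max(3.1, 7.13) = 7.13.
This density is strictly decreasing in θ, so the posterior mode lies at the lower boundary of the support.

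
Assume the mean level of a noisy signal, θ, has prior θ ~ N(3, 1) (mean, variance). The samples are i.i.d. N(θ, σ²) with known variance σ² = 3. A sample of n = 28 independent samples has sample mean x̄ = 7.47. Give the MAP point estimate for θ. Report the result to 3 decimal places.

θ̂_MAP = 7.037

n = 28, x̄ = 7.47.
For a Normal prior and Normal likelihood with known variance, the posterior is Normal; its mode equals its mean, the precision-weighted average.
Prior precision 1/σ₀² = 1/1 = 1; data precision n/σ² = 28/3.
θ̂ = (1·3 + (28/3)·7.47) / (1 + 28/3) = 72.72/(31/3) = 5454/775 ≈ 7.037.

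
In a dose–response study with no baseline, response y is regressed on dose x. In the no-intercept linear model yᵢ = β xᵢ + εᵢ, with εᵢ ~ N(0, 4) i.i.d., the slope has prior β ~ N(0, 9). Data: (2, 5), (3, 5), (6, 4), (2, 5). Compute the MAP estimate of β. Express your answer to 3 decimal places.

β̂_MAP = 1.104

log p(β | y) = −Σ(yᵢ − βxᵢ)²/(2·4) − β²/(2·9) + const.
Setting the derivative to zero: Σxᵢ(yᵢ − βxᵢ)/4 − β/9 = 0, so β = Σxᵢyᵢ / (Σxᵢ² + σ²/τ²).
Σxᵢyᵢ = 2·5 + 3·5 + 6·4 + 2·5 = 59; Σxᵢ² = 53; σ²/τ² = 4/9.
β̂_MAP = 59 / (53 + 4/9) = 59/(481/9) = 531/481 ≈ 1.104.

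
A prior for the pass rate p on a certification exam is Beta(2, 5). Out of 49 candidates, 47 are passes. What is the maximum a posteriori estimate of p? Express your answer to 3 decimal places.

Prior: Beta(2, 5).
Data: 47 successes in 49 trials. The binomial likelihood contributes p^47(1−p)^2, so the posterior is Beta(2+47, 5+2) = Beta(49, 7).
For Beta(a, b) with a, b > 1 the mode is (a−1)/(a+b−2) = 48/54 ≈ 0.889.

p̂_MAP = 0.889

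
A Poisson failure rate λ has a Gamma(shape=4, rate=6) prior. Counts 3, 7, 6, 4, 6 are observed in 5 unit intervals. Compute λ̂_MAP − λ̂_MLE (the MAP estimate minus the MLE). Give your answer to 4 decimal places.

MAP − MLE = -2.5636

Σxᵢ = 26. Posterior is Gamma(30, 11); MAP = (30−1)/11 = 29/11 ≈ 2.63636.
MLE = x̄ = 26/5 ≈ 5.20000.
Difference = 29/11 − 26/5 = -141/55 ≈ -2.5636.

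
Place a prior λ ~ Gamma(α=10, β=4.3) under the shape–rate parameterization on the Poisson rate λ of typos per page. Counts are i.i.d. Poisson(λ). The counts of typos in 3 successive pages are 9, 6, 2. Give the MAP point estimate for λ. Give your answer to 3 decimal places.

Σxᵢ = 9+6+2 = 17, with n = 3.
Posterior ∝ λ^9e^(−4.3λ) · λ^17e^(−3λ) = λ^26e^(−7.3λ), i.e. Gamma(shape=27, rate=7.3).
The mode of a Gamma(a, b) with a ≥ 1 (shape–rate) is (a−1)/b = 26/7.3 ≈ 3.562.

λ̂_MAP = 3.562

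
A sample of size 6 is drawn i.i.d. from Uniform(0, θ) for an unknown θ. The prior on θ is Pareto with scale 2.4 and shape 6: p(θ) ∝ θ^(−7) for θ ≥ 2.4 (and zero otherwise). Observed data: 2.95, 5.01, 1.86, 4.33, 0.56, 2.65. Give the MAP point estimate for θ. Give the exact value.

The Uniform(0, θ) likelihood is θ^(−n) for θ ≥ max(xᵢ), zero otherwise. Here max(xᵢ) = 5.01.
Posterior ∝ θ^(−7) · θ^(−6) = θ^(−13) on θ ≥ max(2.4, 5.01) = 5.01.
This density is strictly decreasing in θ, so the posterior mode lies at the lower boundary of the support.

θ̂_MAP = 5.01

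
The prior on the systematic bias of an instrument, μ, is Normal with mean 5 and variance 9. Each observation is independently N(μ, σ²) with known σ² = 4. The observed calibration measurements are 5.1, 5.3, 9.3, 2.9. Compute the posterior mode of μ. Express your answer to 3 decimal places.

n = 4; x̄ = (5.1 + 5.3 + 9.3 + 2.9)/4 = 22.6/4 = 5.65.
For a Normal prior and Normal likelihood with known variance, the posterior is Normal; its mode equals its mean, the precision-weighted average.
Prior precision 1/σ₀² = 1/9; data precision n/σ² = 4/4 = 1.
μ̂ = ((1/9)·5 + 1·5.65) / (1/9 + 1) = (1117/180)/(10/9) = 5.585.

μ̂_MAP = 5.585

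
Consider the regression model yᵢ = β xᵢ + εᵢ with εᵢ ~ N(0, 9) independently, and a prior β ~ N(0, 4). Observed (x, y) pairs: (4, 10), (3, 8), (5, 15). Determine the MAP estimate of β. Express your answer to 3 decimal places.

β̂_MAP = 2.660

log p(β | y) = −Σ(yᵢ − βxᵢ)²/(2·9) − β²/(2·4) + const.
Setting the derivative to zero: Σxᵢ(yᵢ − βxᵢ)/9 − β/4 = 0, so β = Σxᵢyᵢ / (Σxᵢ² + σ²/τ²).
Σxᵢyᵢ = 4·10 + 3·8 + 5·15 = 139; Σxᵢ² = 50; σ²/τ² = 2.25.
β̂_MAP = 139 / (50 + 2.25) = 139/52.25 ≈ 2.660.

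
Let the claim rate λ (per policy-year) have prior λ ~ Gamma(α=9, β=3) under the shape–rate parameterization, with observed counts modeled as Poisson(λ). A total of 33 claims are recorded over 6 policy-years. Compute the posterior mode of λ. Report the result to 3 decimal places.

λ̂_MAP = 4.556

Σxᵢ = 33, n = 6.
Posterior ∝ λ^8e^(−3λ) · λ^33e^(−6λ) = λ^41e^(−9λ), i.e. Gamma(shape=42, rate=9).
The mode of a Gamma(a, b) with a ≥ 1 (shape–rate) is (a−1)/b = 41/9 ≈ 4.556.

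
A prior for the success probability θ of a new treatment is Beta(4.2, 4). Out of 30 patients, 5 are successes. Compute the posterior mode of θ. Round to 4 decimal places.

θ̂_MAP = 0.2265

Prior: Beta(4.2, 4).
Data: 5 successes in 30 trials. The binomial likelihood contributes θ^5(1−θ)^25, so the posterior is Beta(4.2+5, 4+25) = Beta(9.2, 29).
For Beta(a, b) with a, b > 1 the mode is (a−1)/(a+b−2) = 8.2/36.2 ≈ 0.2265.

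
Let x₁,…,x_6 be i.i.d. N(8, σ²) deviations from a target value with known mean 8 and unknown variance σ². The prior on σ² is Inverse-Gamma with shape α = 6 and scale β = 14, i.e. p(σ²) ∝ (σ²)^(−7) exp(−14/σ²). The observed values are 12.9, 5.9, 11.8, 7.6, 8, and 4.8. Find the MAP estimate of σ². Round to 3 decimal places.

σ̂²_MAP = 4.063

Sum of squared deviations about the known mean: SS = (12.9−8)² + (5.9−8)² + (11.8−8)² + (7.6−8)² + (8−8)² + (4.8−8)² = 53.26.
The Normal likelihood contributes (σ²)^(−n/2) exp(−SS/(2σ²)), so the posterior is Inverse-Gamma(α + n/2, β + SS/2) = Inverse-Gamma(9, 40.63).
The mode of Inverse-Gamma(a, b) is b/(a+1) = 40.63/10 ≈ 4.063.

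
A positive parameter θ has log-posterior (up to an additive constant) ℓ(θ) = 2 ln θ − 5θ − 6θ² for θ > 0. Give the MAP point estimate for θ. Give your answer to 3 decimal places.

ℓ'(θ) = 2/θ − 5 − 12θ. Setting this to zero and multiplying by θ: 12θ² + 5θ − 2 = 0.
θ = (−5 + √(5² + 4·12·2)) / (2·12) = (−5 + √121) / 24 = (−5 + 11)/24 = 1/4.
ℓ''(θ) = −2/θ² − 12 < 0, confirming a maximum.

θ̂_MAP = 0.250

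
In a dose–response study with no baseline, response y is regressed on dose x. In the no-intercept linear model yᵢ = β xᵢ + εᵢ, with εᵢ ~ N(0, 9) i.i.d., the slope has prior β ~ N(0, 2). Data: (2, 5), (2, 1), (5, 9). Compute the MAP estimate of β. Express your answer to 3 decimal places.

log p(β | y) = −Σ(yᵢ − βxᵢ)²/(2·9) − β²/(2·2) + const.
Setting the derivative to zero: Σxᵢ(yᵢ − βxᵢ)/9 − β/2 = 0, so β = Σxᵢyᵢ / (Σxᵢ² + σ²/τ²).
Σxᵢyᵢ = 2·5 + 2·1 + 5·9 = 57; Σxᵢ² = 33; σ²/τ² = 4.5.
β̂_MAP = 57 / (33 + 4.5) = 57/37.5 ≈ 1.520.

β̂_MAP = 1.520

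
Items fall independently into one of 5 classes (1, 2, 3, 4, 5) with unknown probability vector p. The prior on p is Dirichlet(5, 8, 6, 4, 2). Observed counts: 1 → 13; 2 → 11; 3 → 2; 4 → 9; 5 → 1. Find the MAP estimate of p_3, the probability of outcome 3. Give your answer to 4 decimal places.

The posterior is Dirichlet(αᵢ + nᵢ) = Dirichlet(18, 19, 8, 13, 3).
For a Dirichlet(a₁,…,a_K) with all aᵢ > 1, the mode has j-th component (aⱼ − 1)/(Σaᵢ − K).
Here Σaᵢ = 61 and K = 5, so p_3 = (8 − 1)/(61 − 5) = 7/56 ≈ 0.1250.

MAP estimate: 0.1250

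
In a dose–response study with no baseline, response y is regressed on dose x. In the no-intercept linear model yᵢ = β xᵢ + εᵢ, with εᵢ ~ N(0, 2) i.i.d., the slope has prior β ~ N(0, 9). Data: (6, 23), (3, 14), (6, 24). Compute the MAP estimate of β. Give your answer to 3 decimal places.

β̂_MAP = 3.989

log p(β | y) = −Σ(yᵢ − βxᵢ)²/(2·2) − β²/(2·9) + const.
Setting the derivative to zero: Σxᵢ(yᵢ − βxᵢ)/2 − β/9 = 0, so β = Σxᵢyᵢ / (Σxᵢ² + σ²/τ²).
Σxᵢyᵢ = 6·23 + 3·14 + 6·24 = 324; Σxᵢ² = 81; σ²/τ² = 2/9.
β̂_MAP = 324 / (81 + 2/9) = 324/(731/9) = 2916/731 ≈ 3.989.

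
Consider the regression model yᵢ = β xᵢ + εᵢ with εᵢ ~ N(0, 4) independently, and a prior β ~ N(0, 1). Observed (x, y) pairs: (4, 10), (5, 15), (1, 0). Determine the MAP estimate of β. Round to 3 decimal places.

β̂_MAP = 2.500

log p(β | y) = −Σ(yᵢ − βxᵢ)²/(2·4) − β²/(2·1) + const.
Setting the derivative to zero: Σxᵢ(yᵢ − βxᵢ)/4 − β/1 = 0, so β = Σxᵢyᵢ / (Σxᵢ² + σ²/τ²).
Σxᵢyᵢ = 4·10 + 5·15 + 1·0 = 115; Σxᵢ² = 42; σ²/τ² = 4.
β̂_MAP = 115 / (42 + 4) = 115/46 ≈ 2.500.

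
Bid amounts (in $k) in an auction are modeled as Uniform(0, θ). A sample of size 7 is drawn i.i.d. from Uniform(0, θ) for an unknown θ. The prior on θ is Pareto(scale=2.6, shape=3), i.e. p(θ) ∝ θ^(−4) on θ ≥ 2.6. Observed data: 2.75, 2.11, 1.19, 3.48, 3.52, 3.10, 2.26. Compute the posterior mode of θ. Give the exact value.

The Uniform(0, θ) likelihood is θ^(−n) for θ ≥ max(xᵢ), zero otherwise. Here max(xᵢ) = 3.52.
Posterior ∝ θ^(−4) · θ^(−7) = θ^(−11) on θ ≥ max(2.6, 3.52) = 3.52.
This density is strictly decreasing in θ, so the posterior mode lies at the lower boundary of the support.

θ̂_MAP = 3.52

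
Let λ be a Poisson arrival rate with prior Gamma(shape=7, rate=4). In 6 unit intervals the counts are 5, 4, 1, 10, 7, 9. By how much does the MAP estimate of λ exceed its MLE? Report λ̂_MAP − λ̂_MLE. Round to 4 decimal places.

MAP − MLE = -1.8000

Σxᵢ = 36. Posterior is Gamma(43, 10); MAP = (43−1)/10 = 42/10 ≈ 4.20000.
MLE = x̄ = 36/6 ≈ 6.00000.
Difference = 42/10 − 36/6 = -9/5 ≈ -1.8000.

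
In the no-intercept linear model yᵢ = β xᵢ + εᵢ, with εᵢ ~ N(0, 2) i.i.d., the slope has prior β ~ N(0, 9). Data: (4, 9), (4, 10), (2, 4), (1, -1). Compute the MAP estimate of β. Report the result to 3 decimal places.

β̂_MAP = 2.230

log p(β | y) = −Σ(yᵢ − βxᵢ)²/(2·2) − β²/(2·9) + const.
Setting the derivative to zero: Σxᵢ(yᵢ − βxᵢ)/2 − β/9 = 0, so β = Σxᵢyᵢ / (Σxᵢ² + σ²/τ²).
Σxᵢyᵢ = 4·9 + 4·10 + 2·4 + 1·(-1) = 83; Σxᵢ² = 37; σ²/τ² = 2/9.
β̂_MAP = 83 / (37 + 2/9) = 83/(335/9) = 747/335 ≈ 2.230.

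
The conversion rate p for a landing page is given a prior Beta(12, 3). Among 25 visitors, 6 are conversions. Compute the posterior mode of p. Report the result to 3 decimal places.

p̂_MAP = 0.447

Prior: Beta(12, 3).
Data: 6 successes in 25 trials. The binomial likelihood contributes p^6(1−p)^19, so the posterior is Beta(12+6, 3+19) = Beta(18, 22).
For Beta(a, b) with a, b > 1 the mode is (a−1)/(a+b−2) = 17/38 ≈ 0.447.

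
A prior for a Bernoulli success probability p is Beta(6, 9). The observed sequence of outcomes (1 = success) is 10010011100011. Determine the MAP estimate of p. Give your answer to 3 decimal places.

p̂_MAP = 0.444

Prior: Beta(6, 9).
Data: 7 successes in 14 trials (from the sequence). The binomial likelihood contributes p^7(1−p)^7, so the posterior is Beta(6+7, 9+7) = Beta(13, 16).
For Beta(a, b) with a, b > 1 the mode is (a−1)/(a+b−2) = 12/27 ≈ 0.444.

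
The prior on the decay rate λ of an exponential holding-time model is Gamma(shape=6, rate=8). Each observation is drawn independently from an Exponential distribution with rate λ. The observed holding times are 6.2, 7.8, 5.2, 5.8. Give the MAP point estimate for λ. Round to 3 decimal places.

λ̂_MAP = 0.273

The Exponential(rate=λ) likelihood is ∝ λ^n e^(−λΣtᵢ). Here n = 4 and Σtᵢ = 6.2 + 7.8 + 5.2 + 5.8 = 25.
Posterior ∝ λ^5e^(−8λ) · λ^4e^(−25λ) = λ^9e^(−33λ), i.e. Gamma(10, 33).
Mode = (a−1)/b = 9/33 ≈ 0.273.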